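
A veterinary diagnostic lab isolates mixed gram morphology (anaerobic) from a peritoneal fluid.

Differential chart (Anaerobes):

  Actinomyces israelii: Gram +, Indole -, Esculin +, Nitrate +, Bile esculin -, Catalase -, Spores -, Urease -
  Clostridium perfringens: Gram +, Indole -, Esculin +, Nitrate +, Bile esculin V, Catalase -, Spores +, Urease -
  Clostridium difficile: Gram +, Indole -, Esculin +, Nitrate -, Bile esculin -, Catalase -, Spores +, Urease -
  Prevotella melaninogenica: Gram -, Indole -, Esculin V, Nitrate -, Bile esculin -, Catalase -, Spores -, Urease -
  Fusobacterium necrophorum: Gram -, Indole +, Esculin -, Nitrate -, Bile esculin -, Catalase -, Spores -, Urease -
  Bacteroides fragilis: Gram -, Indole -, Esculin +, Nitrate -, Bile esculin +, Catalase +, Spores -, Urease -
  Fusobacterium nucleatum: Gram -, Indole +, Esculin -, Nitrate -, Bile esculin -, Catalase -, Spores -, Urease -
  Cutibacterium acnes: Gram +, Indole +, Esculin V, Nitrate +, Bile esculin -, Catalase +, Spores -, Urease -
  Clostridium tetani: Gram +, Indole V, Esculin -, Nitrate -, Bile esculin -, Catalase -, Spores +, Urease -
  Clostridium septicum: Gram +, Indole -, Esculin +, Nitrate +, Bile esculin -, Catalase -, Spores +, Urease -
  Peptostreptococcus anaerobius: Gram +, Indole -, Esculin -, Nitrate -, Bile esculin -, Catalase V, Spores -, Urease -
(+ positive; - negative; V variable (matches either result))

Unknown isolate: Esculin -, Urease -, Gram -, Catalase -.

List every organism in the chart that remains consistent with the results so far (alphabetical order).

Fusobacterium necrophorum, Fusobacterium nucleatum, Prevotella melaninogenica

Esculin -: excludes 5 organisms — 6 left.
Catalase -: excludes Cutibacterium acnes — 5 left.
Urease -: all 5 remaining candidates are consistent.
Gram -: excludes Clostridium tetani, Peptostreptococcus anaerobius — 3 left.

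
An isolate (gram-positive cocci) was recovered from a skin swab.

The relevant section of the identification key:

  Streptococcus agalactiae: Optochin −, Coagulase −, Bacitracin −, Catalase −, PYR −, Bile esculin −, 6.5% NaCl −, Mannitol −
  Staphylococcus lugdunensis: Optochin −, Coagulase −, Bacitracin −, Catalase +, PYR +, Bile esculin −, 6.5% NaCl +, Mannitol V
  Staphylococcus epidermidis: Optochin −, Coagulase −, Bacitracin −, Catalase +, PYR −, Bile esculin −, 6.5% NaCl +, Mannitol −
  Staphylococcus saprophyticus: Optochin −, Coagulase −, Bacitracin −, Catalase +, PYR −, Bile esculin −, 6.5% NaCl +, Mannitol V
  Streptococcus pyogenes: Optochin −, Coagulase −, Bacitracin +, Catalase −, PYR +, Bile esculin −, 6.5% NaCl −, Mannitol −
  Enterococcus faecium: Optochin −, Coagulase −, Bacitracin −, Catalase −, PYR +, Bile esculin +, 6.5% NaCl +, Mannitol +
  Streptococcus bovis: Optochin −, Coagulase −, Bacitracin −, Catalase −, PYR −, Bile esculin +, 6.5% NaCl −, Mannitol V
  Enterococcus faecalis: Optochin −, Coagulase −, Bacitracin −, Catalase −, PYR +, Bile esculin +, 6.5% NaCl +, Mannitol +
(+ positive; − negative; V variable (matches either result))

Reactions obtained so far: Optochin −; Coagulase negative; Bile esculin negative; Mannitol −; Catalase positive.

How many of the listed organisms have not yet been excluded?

3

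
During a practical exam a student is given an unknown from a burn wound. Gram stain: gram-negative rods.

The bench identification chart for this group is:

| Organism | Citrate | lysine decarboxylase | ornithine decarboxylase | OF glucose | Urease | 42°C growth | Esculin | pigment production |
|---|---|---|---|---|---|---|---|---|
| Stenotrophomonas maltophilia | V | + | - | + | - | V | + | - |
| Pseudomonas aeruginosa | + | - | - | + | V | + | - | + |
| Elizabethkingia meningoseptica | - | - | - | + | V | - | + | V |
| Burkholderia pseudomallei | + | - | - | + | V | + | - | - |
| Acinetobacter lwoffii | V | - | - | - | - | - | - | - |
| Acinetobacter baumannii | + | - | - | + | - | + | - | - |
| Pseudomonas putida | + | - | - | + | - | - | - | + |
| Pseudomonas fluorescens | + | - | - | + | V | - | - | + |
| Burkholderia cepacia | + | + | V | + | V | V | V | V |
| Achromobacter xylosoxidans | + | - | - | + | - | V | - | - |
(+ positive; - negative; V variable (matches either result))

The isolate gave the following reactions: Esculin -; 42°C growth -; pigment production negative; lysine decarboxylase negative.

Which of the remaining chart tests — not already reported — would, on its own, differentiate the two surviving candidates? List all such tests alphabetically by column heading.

OF glucose

pigment production -: excludes Pseudomonas aeruginosa, Pseudomonas putida, Pseudomonas fluorescens — 7 left.
lysine decarboxylase -: excludes Stenotrophomonas maltophilia, Burkholderia cepacia — 5 left.
Esculin -: excludes Elizabethkingia meningoseptica — 4 left.
42°C growth -: excludes Burkholderia pseudomallei, Acinetobacter baumannii — 2 left.
Two candidates remain: Achromobacter xylosoxidans and Acinetobacter lwoffii.
  Citrate: + vs V — variable for at least one, does not separate.
  ornithine decarboxylase: - vs - — same for both, does not separate.
  OF glucose: Achromobacter xylosoxidans +, Acinetobacter lwoffii - — discriminates.
  Urease: - vs - — same for both, does not separate.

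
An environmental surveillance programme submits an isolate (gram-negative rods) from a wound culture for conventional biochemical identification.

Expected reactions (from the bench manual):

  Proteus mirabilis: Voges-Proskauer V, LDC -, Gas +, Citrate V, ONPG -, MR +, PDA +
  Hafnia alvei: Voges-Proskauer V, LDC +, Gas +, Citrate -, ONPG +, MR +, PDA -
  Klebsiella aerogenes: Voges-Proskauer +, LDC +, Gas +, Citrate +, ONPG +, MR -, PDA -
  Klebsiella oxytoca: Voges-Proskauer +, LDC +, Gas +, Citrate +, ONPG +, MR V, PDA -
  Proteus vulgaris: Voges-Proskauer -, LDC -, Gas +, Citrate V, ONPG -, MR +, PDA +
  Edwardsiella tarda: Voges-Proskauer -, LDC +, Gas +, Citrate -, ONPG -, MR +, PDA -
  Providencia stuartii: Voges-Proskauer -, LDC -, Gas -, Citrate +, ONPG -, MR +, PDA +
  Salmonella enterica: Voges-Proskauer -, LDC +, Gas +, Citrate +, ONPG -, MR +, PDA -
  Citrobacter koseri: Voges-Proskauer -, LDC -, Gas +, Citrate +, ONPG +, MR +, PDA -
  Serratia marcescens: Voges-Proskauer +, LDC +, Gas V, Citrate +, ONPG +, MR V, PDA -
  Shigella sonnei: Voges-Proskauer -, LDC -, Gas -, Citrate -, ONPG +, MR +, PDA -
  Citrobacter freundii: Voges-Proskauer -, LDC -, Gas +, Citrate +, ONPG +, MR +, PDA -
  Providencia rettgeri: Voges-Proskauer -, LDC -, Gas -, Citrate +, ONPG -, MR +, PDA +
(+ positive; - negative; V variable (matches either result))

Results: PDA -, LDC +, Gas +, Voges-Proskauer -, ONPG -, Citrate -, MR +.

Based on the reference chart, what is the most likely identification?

LDC +: excludes 7 organisms — 6 left.
ONPG -: excludes Hafnia alvei, Klebsiella aerogenes, Klebsiella oxytoca, Serratia marcescens — 2 left.
Citrate -: excludes Salmonella enterica — 1 left.
Voges-Proskauer -: the one remaining candidate is consistent.
Gas +: the one remaining candidate is consistent.
PDA -: the one remaining candidate is consistent.
MR +: the one remaining candidate is consistent.

Edwardsiella tarda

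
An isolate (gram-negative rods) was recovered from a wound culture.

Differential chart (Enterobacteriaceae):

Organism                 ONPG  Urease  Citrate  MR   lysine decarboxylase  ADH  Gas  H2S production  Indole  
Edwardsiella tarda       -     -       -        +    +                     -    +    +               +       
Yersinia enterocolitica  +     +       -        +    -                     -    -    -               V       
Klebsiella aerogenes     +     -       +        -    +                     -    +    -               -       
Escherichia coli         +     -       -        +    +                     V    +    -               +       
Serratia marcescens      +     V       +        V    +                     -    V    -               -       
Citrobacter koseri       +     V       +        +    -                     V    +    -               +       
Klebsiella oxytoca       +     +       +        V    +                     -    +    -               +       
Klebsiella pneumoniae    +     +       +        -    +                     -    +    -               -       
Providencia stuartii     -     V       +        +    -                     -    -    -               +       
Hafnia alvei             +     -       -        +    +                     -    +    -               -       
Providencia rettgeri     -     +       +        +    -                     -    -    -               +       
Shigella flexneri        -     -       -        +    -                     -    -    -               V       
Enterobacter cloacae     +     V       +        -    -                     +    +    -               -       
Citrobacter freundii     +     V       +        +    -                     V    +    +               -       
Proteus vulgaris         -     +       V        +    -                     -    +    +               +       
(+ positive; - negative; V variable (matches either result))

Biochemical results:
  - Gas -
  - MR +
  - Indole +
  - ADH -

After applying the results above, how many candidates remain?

4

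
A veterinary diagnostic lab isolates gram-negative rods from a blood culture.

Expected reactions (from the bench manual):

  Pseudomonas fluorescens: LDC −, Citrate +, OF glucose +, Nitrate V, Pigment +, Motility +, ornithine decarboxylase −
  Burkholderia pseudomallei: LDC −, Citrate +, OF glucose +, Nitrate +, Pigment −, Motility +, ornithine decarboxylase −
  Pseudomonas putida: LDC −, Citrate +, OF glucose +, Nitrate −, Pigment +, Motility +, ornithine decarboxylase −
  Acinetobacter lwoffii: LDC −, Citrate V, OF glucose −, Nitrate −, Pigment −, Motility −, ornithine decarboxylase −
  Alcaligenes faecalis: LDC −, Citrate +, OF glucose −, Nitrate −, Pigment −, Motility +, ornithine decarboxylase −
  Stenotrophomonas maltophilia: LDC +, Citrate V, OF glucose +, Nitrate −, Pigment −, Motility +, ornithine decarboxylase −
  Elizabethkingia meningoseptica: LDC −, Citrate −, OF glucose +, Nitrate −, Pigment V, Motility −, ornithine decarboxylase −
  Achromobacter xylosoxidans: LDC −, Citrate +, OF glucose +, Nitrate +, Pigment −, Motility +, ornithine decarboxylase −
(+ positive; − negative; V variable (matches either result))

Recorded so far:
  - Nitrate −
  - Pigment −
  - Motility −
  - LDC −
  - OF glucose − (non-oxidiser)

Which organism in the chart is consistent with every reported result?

Acinetobacter lwoffii

OF glucose −: excludes 6 organisms — 2 left.
LDC −: all 2 remaining candidates are consistent.
Pigment −: all 2 remaining candidates are consistent.
Nitrate −: all 2 remaining candidates are consistent.
Motility −: excludes Alcaligenes faecalis — 1 left.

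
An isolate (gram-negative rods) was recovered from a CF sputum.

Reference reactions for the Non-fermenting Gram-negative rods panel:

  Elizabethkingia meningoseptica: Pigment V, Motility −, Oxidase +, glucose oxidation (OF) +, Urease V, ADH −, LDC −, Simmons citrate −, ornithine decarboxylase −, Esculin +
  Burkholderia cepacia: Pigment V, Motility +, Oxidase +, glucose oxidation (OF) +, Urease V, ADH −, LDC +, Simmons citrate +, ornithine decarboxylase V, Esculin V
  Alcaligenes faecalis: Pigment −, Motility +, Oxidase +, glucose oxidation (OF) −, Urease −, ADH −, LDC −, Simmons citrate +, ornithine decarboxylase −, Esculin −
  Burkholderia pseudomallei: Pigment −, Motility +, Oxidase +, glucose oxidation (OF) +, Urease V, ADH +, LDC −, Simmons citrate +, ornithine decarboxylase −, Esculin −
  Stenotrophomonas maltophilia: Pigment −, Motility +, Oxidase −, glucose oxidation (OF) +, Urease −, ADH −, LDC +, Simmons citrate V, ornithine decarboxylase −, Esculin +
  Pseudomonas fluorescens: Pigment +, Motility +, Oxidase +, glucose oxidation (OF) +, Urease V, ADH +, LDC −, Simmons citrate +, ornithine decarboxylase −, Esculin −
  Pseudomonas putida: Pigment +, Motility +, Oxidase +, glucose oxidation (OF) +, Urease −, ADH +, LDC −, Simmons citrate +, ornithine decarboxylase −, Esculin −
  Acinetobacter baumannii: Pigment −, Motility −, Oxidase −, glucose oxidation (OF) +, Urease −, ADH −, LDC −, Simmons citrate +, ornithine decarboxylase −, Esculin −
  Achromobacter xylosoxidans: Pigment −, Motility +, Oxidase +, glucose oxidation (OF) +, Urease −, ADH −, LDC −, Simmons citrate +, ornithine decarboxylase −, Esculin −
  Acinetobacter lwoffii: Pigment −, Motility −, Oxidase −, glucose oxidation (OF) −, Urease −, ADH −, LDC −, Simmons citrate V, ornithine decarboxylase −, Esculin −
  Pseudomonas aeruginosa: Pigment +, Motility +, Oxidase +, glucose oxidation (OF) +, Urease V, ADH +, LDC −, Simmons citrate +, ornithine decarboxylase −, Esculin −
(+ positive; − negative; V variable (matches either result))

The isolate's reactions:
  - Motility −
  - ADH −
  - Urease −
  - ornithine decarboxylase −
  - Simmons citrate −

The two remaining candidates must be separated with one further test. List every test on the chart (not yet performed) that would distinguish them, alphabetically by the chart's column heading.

Motility −: excludes 8 organisms — 3 left.
ADH −: all 3 remaining candidates are consistent.
Urease −: all 3 remaining candidates are consistent.
ornithine decarboxylase −: all 3 remaining candidates are consistent.
Simmons citrate −: excludes Acinetobacter baumannii — 2 left.
Two candidates remain: Acinetobacter lwoffii and Elizabethkingia meningoseptica.
  Pigment: − vs V — variable for at least one, does not separate.
  Oxidase: Acinetobacter lwoffii −, Elizabethkingia meningoseptica + — discriminates.
  glucose oxidation (OF): Acinetobacter lwoffii −, Elizabethkingia meningoseptica + — discriminates.
  LDC: − vs − — same for both, does not separate.
  Esculin: Acinetobacter lwoffii −, Elizabethkingia meningoseptica + — discriminates.

Esculin, glucose oxidation (OF), Oxidase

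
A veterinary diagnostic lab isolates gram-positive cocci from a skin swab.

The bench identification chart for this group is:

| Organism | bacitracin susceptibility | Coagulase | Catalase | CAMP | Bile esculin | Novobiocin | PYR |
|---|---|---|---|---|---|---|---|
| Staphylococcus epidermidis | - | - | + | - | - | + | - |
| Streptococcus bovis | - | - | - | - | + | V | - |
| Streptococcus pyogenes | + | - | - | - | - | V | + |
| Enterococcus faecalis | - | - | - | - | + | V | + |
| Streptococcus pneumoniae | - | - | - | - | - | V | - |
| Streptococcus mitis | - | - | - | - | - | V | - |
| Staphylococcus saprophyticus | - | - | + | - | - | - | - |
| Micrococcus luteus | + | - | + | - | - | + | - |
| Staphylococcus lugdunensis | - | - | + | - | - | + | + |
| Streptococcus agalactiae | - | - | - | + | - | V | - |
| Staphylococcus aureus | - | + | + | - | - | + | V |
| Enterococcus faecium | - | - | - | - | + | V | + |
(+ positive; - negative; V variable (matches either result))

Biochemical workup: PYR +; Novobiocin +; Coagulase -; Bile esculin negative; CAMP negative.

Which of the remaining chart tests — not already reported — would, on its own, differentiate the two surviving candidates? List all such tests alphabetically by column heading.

Bile esculin -: excludes Streptococcus bovis, Enterococcus faecalis, Enterococcus faecium — 9 left.
CAMP -: excludes Streptococcus agalactiae — 8 left.
PYR +: excludes 5 organisms — 3 left.
Novobiocin +: all 3 remaining candidates are consistent.
Coagulase -: excludes Staphylococcus aureus — 2 left.
Two candidates remain: Staphylococcus lugdunensis and Streptococcus pyogenes.
  bacitracin susceptibility: Staphylococcus lugdunensis -, Streptococcus pyogenes + — discriminates.
  Catalase: Staphylococcus lugdunensis +, Streptococcus pyogenes - — discriminates.

bacitracin susceptibility, Catalase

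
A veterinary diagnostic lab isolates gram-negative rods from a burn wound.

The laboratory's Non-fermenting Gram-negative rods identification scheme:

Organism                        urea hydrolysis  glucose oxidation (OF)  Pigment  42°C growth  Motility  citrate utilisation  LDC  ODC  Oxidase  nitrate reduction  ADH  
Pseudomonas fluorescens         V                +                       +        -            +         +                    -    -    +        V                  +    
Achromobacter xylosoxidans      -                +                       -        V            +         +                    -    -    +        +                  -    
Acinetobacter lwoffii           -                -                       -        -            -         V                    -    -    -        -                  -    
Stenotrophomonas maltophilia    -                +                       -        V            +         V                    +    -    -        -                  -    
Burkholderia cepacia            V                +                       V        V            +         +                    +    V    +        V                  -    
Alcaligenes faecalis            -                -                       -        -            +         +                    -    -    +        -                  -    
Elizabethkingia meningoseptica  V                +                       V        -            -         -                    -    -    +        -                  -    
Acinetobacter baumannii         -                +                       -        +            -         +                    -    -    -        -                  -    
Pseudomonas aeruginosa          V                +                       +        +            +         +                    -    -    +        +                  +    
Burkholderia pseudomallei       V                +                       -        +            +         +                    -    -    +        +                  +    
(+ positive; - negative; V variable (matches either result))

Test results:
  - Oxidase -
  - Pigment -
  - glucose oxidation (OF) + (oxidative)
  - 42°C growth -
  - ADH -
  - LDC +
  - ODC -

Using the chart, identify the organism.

Stenotrophomonas maltophilia

Oxidase -: excludes 7 organisms — 3 left.
Pigment -: all 3 remaining candidates are consistent.
ODC -: all 3 remaining candidates are consistent.
42°C growth -: excludes Acinetobacter baumannii — 2 left.
ADH -: all 2 remaining candidates are consistent.
glucose oxidation (OF) +: excludes Acinetobacter lwoffii — 1 left.
LDC +: the one remaining candidate is consistent.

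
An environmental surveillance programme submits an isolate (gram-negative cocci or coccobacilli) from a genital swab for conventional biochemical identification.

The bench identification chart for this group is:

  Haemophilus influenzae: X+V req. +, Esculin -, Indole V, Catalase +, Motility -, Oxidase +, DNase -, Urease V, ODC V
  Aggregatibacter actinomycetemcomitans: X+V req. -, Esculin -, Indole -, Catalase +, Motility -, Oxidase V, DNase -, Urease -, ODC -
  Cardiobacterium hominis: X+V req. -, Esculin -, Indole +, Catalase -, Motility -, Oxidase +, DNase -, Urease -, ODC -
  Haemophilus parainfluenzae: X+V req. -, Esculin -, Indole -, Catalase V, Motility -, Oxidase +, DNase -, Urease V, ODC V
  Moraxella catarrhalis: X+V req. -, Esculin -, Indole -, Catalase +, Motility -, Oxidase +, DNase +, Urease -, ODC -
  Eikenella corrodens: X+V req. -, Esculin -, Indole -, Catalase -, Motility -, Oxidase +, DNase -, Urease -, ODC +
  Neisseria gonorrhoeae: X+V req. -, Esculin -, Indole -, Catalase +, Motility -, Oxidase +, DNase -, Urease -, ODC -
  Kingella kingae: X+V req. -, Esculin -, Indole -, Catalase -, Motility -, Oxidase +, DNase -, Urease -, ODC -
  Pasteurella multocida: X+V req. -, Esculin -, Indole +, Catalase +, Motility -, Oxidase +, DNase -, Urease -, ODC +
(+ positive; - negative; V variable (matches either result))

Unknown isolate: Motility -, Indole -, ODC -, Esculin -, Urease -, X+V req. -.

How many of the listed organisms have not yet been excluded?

Motility -: all 9 remaining candidates are consistent.
ODC -: excludes Eikenella corrodens, Pasteurella multocida — 7 left.
Esculin -: all 7 remaining candidates are consistent.
X+V req. -: excludes Haemophilus influenzae — 6 left.
Urease -: all 6 remaining candidates are consistent.
Indole -: excludes Cardiobacterium hominis — 5 left.
Still consistent: Aggregatibacter actinomycetemcomitans, Haemophilus parainfluenzae, Kingella kingae, Moraxella catarrhalis, Neisseria gonorrhoeae.

5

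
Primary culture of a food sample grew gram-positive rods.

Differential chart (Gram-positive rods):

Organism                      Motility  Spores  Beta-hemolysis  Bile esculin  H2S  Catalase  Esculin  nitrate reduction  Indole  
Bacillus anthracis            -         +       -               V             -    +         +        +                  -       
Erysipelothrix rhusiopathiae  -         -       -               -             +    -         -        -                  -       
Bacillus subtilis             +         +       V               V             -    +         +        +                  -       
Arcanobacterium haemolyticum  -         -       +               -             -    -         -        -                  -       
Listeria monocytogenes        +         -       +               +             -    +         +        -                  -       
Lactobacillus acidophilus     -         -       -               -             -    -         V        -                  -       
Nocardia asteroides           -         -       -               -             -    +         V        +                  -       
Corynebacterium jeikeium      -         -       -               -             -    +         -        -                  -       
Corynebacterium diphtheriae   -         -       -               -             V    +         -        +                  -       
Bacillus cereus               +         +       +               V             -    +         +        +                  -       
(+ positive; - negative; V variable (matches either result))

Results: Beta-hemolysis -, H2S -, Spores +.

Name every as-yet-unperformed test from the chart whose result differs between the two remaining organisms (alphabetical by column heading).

Motility

Beta-hemolysis -: excludes Arcanobacterium haemolyticum, Listeria monocytogenes, Bacillus cereus — 7 left.
Spores +: excludes 5 organisms — 2 left.
H2S -: all 2 remaining candidates are consistent.
Two candidates remain: Bacillus anthracis and Bacillus subtilis.
  Motility: Bacillus anthracis -, Bacillus subtilis + — discriminates.
  Bile esculin: V vs V — variable for at least one, does not separate.
  Catalase: + vs + — same for both, does not separate.
  Esculin: + vs + — same for both, does not separate.
  nitrate reduction: + vs + — same for both, does not separate.
  Indole: - vs - — same for both, does not separate.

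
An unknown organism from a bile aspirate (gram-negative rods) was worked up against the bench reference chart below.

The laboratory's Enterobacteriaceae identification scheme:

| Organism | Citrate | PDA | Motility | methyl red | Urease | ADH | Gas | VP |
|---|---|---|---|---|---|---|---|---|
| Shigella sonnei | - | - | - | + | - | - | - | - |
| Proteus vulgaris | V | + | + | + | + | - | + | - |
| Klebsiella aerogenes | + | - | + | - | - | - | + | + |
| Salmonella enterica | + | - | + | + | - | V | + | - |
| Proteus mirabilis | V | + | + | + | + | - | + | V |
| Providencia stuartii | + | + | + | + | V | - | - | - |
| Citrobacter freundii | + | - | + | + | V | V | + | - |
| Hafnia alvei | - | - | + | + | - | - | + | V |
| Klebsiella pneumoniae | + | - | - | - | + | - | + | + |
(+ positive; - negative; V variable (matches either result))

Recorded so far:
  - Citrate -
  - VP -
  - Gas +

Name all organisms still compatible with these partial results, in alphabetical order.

Hafnia alvei, Proteus mirabilis, Proteus vulgaris

Gas +: excludes Shigella sonnei, Providencia stuartii — 7 left.
VP -: excludes Klebsiella aerogenes, Klebsiella pneumoniae — 5 left.
Citrate -: excludes Salmonella enterica, Citrobacter freundii — 3 left.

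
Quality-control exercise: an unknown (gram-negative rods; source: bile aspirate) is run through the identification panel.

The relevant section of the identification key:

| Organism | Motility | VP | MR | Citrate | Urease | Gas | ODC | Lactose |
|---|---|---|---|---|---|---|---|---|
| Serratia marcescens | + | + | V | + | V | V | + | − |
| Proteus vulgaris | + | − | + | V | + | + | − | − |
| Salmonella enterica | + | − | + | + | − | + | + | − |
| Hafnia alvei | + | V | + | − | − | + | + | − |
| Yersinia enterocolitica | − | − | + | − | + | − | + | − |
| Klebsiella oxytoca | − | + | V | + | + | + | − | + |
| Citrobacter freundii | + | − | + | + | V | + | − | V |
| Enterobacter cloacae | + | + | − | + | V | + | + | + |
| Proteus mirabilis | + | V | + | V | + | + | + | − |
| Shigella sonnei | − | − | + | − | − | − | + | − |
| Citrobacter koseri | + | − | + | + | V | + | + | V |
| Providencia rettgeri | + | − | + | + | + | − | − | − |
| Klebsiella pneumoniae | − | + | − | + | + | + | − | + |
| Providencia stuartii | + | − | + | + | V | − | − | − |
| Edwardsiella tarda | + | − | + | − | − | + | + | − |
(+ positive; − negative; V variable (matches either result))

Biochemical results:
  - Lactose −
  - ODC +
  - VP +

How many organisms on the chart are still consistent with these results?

3

Lactose −: excludes Klebsiella oxytoca, Enterobacter cloacae, Klebsiella pneumoniae — 12 left.
ODC +: excludes Proteus vulgaris, Citrobacter freundii, Providencia rettgeri, Providencia stuartii — 8 left.
VP +: excludes 5 organisms — 3 left.
Still consistent: Hafnia alvei, Proteus mirabilis, Serratia marcescens.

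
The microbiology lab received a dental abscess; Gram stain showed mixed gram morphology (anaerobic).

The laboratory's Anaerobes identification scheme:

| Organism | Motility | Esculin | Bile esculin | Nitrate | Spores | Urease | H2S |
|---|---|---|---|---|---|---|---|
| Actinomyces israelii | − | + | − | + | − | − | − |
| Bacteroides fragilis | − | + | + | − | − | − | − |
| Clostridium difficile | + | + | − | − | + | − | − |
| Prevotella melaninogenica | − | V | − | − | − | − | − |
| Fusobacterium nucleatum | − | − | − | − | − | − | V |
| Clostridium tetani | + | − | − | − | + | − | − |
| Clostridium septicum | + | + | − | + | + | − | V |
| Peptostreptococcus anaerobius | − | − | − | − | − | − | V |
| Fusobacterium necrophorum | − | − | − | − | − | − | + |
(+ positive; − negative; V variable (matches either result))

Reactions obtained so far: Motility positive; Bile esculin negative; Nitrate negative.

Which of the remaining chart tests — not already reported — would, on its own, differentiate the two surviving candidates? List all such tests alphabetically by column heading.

Esculin

Bile esculin −: excludes Bacteroides fragilis — 8 left.
Nitrate −: excludes Actinomyces israelii, Clostridium septicum — 6 left.
Motility +: excludes Prevotella melaninogenica, Fusobacterium nucleatum, Peptostreptococcus anaerobius, Fusobacterium necrophorum — 2 left.
Two candidates remain: Clostridium difficile and Clostridium tetani.
  Esculin: Clostridium difficile +, Clostridium tetani − — discriminates.
  Spores: + vs + — same for both, does not separate.
  Urease: − vs − — same for both, does not separate.
  H2S: − vs − — same for both, does not separate.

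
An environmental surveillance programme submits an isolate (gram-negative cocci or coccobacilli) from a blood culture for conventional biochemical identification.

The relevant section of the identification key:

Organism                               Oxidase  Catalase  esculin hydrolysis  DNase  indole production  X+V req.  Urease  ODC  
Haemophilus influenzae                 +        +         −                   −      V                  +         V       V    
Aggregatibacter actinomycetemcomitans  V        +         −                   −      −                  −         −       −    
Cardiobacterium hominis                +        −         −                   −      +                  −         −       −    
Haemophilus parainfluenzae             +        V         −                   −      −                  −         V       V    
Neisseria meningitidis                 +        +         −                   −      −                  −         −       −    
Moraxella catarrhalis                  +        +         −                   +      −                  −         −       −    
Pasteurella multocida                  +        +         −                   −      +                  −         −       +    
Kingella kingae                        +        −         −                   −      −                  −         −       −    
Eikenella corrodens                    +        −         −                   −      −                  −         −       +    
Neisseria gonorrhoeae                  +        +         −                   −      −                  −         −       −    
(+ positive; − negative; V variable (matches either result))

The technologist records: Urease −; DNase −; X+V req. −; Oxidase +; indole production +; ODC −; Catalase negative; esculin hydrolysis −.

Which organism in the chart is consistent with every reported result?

Cardiobacterium hominis

Catalase −: excludes 6 organisms — 4 left.
Urease −: all 4 remaining candidates are consistent.
ODC −: excludes Eikenella corrodens — 3 left.
indole production +: excludes Haemophilus parainfluenzae, Kingella kingae — 1 left.
Oxidase +: the one remaining candidate is consistent.
X+V req. −: the one remaining candidate is consistent.
DNase −: the one remaining candidate is consistent.
esculin hydrolysis −: the one remaining candidate is consistent.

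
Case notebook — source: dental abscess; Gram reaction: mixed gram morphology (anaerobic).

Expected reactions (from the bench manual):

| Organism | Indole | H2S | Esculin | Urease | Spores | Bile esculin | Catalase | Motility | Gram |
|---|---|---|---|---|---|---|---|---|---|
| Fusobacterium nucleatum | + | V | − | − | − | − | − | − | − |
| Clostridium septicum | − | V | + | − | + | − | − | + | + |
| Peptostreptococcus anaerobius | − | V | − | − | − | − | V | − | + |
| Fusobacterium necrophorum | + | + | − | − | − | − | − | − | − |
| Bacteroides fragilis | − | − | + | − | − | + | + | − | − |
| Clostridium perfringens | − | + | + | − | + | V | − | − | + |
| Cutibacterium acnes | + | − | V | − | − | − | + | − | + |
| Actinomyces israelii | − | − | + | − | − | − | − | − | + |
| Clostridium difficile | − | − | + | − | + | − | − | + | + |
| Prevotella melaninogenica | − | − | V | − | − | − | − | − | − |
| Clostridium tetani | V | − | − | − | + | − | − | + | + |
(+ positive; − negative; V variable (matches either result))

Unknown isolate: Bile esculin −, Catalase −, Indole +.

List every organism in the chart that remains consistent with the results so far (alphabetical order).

Clostridium tetani, Fusobacterium necrophorum, Fusobacterium nucleatum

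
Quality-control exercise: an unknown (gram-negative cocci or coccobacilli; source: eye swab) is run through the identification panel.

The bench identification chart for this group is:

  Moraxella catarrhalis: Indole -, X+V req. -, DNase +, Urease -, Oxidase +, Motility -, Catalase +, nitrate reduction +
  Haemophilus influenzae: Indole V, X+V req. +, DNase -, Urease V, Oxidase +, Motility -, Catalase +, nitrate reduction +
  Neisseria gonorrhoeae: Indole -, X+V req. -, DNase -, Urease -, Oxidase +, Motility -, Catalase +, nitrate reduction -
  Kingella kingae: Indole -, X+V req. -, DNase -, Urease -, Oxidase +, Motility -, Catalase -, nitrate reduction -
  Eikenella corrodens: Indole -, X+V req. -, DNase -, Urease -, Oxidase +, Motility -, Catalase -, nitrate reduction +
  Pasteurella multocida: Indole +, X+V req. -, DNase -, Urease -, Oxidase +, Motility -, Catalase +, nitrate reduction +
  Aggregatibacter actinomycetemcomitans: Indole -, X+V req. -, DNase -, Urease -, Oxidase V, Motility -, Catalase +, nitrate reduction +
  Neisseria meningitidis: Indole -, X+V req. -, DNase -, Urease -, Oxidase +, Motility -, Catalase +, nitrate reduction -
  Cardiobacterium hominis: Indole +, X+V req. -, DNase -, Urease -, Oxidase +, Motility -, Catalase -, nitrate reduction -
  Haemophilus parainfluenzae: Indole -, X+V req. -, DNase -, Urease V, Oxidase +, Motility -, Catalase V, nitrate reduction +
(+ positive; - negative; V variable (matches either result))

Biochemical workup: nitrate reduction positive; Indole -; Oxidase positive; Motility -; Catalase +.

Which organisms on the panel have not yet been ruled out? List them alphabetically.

Aggregatibacter actinomycetemcomitans, Haemophilus influenzae, Haemophilus parainfluenzae, Moraxella catarrhalis

Motility -: all 10 remaining candidates are consistent.
nitrate reduction +: excludes Neisseria gonorrhoeae, Kingella kingae, Neisseria meningitidis, Cardiobacterium hominis — 6 left.
Oxidase +: all 6 remaining candidates are consistent.
Indole -: excludes Pasteurella multocida — 5 left.
Catalase +: excludes Eikenella corrodens — 4 left.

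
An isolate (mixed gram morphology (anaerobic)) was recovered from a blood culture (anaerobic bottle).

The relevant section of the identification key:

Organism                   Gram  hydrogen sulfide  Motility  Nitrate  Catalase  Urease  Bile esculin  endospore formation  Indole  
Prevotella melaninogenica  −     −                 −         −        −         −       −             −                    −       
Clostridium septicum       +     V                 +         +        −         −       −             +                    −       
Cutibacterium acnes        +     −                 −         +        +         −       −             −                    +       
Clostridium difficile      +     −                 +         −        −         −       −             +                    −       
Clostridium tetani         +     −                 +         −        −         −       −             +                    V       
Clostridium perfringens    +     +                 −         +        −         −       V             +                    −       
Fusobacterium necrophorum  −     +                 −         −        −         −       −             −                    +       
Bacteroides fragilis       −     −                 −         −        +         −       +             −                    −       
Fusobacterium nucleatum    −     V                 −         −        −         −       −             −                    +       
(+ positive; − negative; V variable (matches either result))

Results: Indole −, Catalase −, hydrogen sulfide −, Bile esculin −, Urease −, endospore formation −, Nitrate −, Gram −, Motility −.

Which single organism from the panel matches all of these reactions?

Prevotella melaninogenica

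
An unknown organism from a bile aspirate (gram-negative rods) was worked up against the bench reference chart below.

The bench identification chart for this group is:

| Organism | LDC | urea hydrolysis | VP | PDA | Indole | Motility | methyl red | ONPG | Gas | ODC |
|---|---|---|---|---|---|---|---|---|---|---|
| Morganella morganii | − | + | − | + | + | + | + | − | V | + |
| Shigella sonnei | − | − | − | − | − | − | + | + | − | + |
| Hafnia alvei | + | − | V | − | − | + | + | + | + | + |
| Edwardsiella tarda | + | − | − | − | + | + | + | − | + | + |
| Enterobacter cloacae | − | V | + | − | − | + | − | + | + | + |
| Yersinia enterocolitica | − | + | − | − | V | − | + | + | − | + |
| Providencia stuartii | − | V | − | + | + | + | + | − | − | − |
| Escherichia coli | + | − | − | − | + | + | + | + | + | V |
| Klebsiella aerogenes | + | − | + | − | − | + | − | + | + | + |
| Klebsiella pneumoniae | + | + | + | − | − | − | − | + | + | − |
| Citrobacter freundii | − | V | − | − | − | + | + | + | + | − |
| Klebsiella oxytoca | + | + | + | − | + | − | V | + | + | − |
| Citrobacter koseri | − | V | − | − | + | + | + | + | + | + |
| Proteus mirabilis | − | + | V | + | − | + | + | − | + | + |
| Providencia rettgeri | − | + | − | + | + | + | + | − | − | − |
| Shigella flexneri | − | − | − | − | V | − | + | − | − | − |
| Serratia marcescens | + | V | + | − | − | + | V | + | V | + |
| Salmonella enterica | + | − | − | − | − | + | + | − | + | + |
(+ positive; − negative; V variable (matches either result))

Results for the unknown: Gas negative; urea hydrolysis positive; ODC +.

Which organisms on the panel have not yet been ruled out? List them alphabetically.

Gas −: excludes 11 organisms — 7 left.
ODC +: excludes Providencia stuartii, Providencia rettgeri, Shigella flexneri — 4 left.
urea hydrolysis +: excludes Shigella sonnei — 3 left.

Morganella morganii, Serratia marcescens, Yersinia enterocolitica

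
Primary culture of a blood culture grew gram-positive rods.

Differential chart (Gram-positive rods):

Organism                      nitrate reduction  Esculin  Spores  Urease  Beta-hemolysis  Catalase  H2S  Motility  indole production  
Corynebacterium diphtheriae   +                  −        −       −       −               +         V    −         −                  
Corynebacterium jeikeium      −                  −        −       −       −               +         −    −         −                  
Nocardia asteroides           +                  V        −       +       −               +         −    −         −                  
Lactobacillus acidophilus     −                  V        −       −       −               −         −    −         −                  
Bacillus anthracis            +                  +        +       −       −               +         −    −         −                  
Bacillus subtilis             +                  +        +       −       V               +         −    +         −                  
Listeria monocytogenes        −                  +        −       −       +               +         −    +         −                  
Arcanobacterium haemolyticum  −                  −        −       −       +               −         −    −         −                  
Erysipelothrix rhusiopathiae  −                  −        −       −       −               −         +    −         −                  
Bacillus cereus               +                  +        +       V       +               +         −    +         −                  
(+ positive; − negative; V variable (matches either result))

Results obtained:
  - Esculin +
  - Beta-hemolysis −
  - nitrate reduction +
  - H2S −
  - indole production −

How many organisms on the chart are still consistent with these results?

indole production −: all 10 remaining candidates are consistent.
Esculin +: excludes Corynebacterium diphtheriae, Corynebacterium jeikeium, Arcanobacterium haemolyticum, Erysipelothrix rhusiopathiae — 6 left.
H2S −: all 6 remaining candidates are consistent.
nitrate reduction +: excludes Lactobacillus acidophilus, Listeria monocytogenes — 4 left.
Beta-hemolysis −: excludes Bacillus cereus — 3 left.
Still consistent: Bacillus anthracis, Bacillus subtilis, Nocardia asteroides.

3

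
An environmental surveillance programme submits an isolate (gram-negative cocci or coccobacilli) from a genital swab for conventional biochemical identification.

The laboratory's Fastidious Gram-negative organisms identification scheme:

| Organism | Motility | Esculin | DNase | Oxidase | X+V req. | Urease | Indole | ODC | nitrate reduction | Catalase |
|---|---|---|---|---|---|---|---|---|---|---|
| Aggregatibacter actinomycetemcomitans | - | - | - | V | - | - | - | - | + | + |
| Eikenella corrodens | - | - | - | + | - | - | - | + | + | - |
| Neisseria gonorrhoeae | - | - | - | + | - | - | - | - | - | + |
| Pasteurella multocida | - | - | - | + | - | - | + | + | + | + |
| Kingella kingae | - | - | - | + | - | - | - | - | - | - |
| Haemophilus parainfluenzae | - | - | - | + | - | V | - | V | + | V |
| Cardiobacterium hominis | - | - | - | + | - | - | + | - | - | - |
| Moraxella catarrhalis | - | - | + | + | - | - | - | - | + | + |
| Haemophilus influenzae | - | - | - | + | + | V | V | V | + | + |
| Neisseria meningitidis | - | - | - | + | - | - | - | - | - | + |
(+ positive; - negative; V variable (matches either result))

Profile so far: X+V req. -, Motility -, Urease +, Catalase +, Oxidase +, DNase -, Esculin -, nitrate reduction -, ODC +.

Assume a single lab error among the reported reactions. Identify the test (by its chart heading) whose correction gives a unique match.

nitrate reduction

As reported, no row in the chart matches all 9 reactions.
Reversing X+V req. → still no organism matches.
Reversing ODC → still no organism matches.
Reversing DNase → still no organism matches.
Reversing Oxidase → still no organism matches.
Reversing Catalase → still no organism matches.
Reversing Esculin → still no organism matches.
Reversing Motility → still no organism matches.
Reversing Urease → still no organism matches.
Reversing nitrate reduction (to +) → unique match: Haemophilus parainfluenzae.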